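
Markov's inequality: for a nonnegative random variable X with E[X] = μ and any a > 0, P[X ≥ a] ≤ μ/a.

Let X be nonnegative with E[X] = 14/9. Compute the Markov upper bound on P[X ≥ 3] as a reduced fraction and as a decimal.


μ = E[X] = 14/9, a = 3.
Markov: P[X ≥ 3] ≤ μ/a = (14/9)/3 = 14/27.
Numerically: ≈ 0.51852.
(Since a = 3 > μ = 1.55556, the bound 14/27 is < 1 and informative.)

P[X ≥ 3] ≤ 14/27 ≈ 0.51852.


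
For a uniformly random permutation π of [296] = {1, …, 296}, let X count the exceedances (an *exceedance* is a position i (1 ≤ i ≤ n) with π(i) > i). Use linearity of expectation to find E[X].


Write X = Σ_{i=1}^{296} X_i, where X_i = 1_{π(i) > i}.
For each fixed i, π(i) is uniform over {1, …, 296} (marginal of a uniform permutation), so P[π(i) > i] = (n − i)/n. Summing: Σ_{i=1}^{296} (n − i)/n = (0 + 1 + … + 295)/296 = 296(296 − 1)/(2·296) = (296 − 1)/2.
Hence E[X] = Σ_{i=1}^{296} (296 − i)/296 = 295/2 ≈ 147.50000.

E[X] = 295/2 = 147.50000.


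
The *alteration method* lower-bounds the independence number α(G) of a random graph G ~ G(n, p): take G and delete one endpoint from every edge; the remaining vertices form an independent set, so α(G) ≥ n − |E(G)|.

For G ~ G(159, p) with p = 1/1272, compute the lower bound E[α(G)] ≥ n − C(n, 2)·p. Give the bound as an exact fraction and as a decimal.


E[|E(G)|] = C(159, 2)·p = 12561 · (1/1272) = 79/8.
E[α(G)] ≥ n − E[|E(G)|] = 159 − 79/8 = 1193/8.
Numerically: ≈ 149.125000.
(This is only a lower bound; the true E[α(G)] may be larger.)

E[α(G)] ≥ 1193/8 ≈ 149.125000.


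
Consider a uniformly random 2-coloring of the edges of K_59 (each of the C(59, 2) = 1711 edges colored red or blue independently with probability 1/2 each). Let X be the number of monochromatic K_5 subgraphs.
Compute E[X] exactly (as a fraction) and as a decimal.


Let X = Σ_S X_S over the C(59, 5) = 5006386 subsets S of size 5, where X_S = 1 if the K_5 on S is monochromatic.
For a fixed S, the K_5 on S has C(5, 2) = 10 edges. P[all 10 edges red] = (1/2)^10, and likewise for blue, so P[monochromatic] = 2·(1/2)^10 = 2^{1 − 10} = 1/512.
Summing: E[X] = C(59, 5) · 2^{1 − 10} = 5006386 · 1/512 = 2503193/256.
Numerically: E[X] ≈ 9778.0977.

E[X] = C(59,5)·2^(1−C(5,2)) = 2503193/256 ≈ 9778.0977.


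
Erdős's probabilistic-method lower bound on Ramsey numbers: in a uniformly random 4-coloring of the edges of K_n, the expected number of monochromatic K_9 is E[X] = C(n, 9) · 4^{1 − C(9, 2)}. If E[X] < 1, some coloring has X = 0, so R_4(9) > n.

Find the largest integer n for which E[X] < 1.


We need C(n, 9) · 4^{1 − 36} < 1, i.e. C(n, 9) < 4^{36 − 1} = 1180591620717411303424.
Check values of n near the boundary:
  n = 908: C(908, 9) = 1111058428637338083100; 1111058428637338083100 < 1180591620717411303424? YES
  n = 909: C(909, 9) = 1122169012923711463931; 1122169012923711463931 < 1180591620717411303424? YES
  n = 910: C(910, 9) = 1133378248346922788210; 1133378248346922788210 < 1180591620717411303424? YES
  n = 911: C(911, 9) = 1144686900492291197405; 1144686900492291197405 < 1180591620717411303424? YES
  n = 912: C(912, 9) = 1156095740032081475120; 1156095740032081475120 < 1180591620717411303424? YES
  n = 913: C(913, 9) = 1167605542753639808390; 1167605542753639808390 < 1180591620717411303424? YES
  n = 914: C(914, 9) = 1179217089587653905932; 1179217089587653905932 < 1180591620717411303424? YES
  n = 915: C(915, 9) = 1190931166636537885130; 1190931166636537885130 < 1180591620717411303424? NO
  n = 916: C(916, 9) = 1202748565202942340440; 1202748565202942340440 < 1180591620717411303424? NO
The largest n with C(n, 9) < 1180591620717411303424 is n = 914 (where E[X] = 294804272396913476483/295147905179352825856 ≈ 0.999). Hence R_4(9) > 914, i.e. R_4(9) ≥ 915.

Largest n = 914; hence R_4(9) > 914.


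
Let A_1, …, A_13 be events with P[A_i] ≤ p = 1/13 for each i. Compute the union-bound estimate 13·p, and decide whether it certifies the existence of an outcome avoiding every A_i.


Union bound: P[∪_{i=1}^{13} A_i] ≤ Σ_i P[A_i] ≤ 13·p = 13·(1/13) = 1.
Numerically: 1 ≈ 1.0000.
Is 1 < 1? NO.
Since the bound 1 is ≥ 1, the union bound is uninformative here; it does NOT by itself certify existence.

13·p = 1 ≈ 1.0000; existence NOT certified by the union bound.


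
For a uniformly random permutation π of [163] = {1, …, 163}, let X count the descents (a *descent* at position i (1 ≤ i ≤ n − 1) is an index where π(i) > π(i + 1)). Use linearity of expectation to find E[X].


Write X = Σ X_I over i = 1, …, 162, with X_I the indicator of one descent.
There are 162 indicators.
For each fixed i, the pair (π(i), π(i+1)) is a uniformly random ordered pair of distinct values from {1, …, 163}; by symmetry P[π(i) > π(i+1)] = 1/2.
By linearity: E[X] = 162 · (1/2) = (163 − 1) · (1/2) = 81 ≈ 81.0000.

E[X] = 81 = 81.0000.


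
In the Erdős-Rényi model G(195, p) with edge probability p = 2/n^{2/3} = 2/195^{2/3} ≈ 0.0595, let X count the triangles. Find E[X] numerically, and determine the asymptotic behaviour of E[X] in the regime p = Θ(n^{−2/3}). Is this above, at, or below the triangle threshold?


Number of potential triangles: C(195, 3) = 1216865.
Each occurs with probability p³ ≈ (0.0595)³ ≈ 2.10388e-04.
By linearity: E[X] = C(195, 3)·p³ ≈ 1216865 · 2.10388e-04 ≈ 256.014.
Since α = 2/3 < 1, p = c/n^{2/3} ≫ 1/n is above the triangle threshold p ~ 1/n. Asymptotically E[X] ~ (c³/6)·n^{3(1−α)} = (2³/6)·n^{1} → ∞; triangles are abundant w.h.p.

E[X] ≈ 256.014; in regime p = Θ(1/n^{2/3}) E[X] diverges (above the triangle threshold p ~ 1/n).


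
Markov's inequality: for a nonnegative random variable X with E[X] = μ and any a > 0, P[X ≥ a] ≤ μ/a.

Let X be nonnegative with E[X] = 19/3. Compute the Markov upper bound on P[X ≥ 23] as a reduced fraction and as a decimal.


μ = E[X] = 19/3, a = 23.
Markov: P[X ≥ 23] ≤ μ/a = (19/3)/23 = 19/69.
Numerically: ≈ 0.2754.
(Since a = 23 > μ = 6.3333, the bound 19/69 is < 1 and informative.)

P[X ≥ 23] ≤ 19/69 ≈ 0.2754.


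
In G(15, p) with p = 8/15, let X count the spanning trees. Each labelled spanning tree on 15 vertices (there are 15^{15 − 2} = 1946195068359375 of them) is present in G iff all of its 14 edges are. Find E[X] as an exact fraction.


K_15 has 15^{15 − 2} = 1946195068359375 labelled spanning trees.
For each such spanning tree H, let X_H = 1 if all 14 edges of H are present in G. Then P[X_H = 1] = p^{14} = (8/15)^{14} = 4398046511104/29192926025390625.
By linearity: E[X] = Σ_H E[X_H] = 1946195068359375 · p^{14} = 1946195068359375 · 4398046511104/29192926025390625 = 4398046511104/15.
Numerically: E[X] ≈ 2.932e+11.

E[X] = 1946195068359375 · (8/15)^{14} = 4398046511104/15 ≈ 2.932e+11.


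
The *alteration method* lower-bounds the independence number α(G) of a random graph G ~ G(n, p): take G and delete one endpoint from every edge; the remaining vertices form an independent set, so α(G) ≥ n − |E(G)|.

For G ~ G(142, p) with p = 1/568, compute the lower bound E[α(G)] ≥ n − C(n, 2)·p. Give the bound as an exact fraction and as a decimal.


E[|E(G)|] = C(142, 2)·p = 10011 · (1/568) = 141/8.
E[α(G)] ≥ n − E[|E(G)|] = 142 − 141/8 = 995/8.
Numerically: ≈ 124.375000.
(This is only a lower bound; the true E[α(G)] may be larger.)

E[α(G)] ≥ 995/8 ≈ 124.375000.


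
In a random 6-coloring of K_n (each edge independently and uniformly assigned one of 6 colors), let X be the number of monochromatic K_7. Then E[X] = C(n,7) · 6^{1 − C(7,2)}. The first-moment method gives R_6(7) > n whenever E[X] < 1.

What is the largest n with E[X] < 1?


We need C(n, 7) · 6^{1 − 21} < 1, i.e. C(n, 7) < 6^{21 − 1} = 3656158440062976.
Check values of n near the boundary:
  n = 565: C(565, 7) = 3513212521235560; 3513212521235560 < 3656158440062976? YES
  n = 566: C(566, 7) = 3557206237959440; 3557206237959440 < 3656158440062976? YES
  n = 567: C(567, 7) = 3601671315933933; 3601671315933933 < 3656158440062976? YES
  n = 568: C(568, 7) = 3646611956239704; 3646611956239704 < 3656158440062976? YES
  n = 569: C(569, 7) = 3692032389858348; 3692032389858348 < 3656158440062976? NO
  n = 570: C(570, 7) = 3737936877831720; 3737936877831720 < 3656158440062976? NO
  n = 571: C(571, 7) = 3784329711421830; 3784329711421830 < 3656158440062976? NO
The largest n with C(n, 7) < 3656158440062976 is n = 568 (where E[X] = 16882462760369/16926659444736 ≈ 0.997). Hence R_6(7) > 568, i.e. R_6(7) ≥ 569.

Largest n = 568; hence R_6(7) > 568.


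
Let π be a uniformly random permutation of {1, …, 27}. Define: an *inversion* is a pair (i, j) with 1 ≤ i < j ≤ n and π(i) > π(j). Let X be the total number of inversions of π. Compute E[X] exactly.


Write X = Σ X_I over the C(27, 2) = 351 pairs i < j, with X_I the indicator of one inversion.
There are 351 indicators.
For each fixed pair i < j, the values π(i) and π(j) are two distinct elements of {1, …, 27} in uniformly random order; by symmetry P[π(i) > π(j)] = 1/2.
By linearity: E[X] = 351 · (1/2) = C(27, 2) · (1/2) = 351/2 = 351/2 ≈ 175.500.

E[X] = 351/2 = 175.500.


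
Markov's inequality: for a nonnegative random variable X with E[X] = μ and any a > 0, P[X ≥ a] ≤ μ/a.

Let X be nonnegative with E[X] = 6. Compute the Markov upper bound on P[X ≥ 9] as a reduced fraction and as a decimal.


μ = E[X] = 6, a = 9.
Markov: P[X ≥ 9] ≤ μ/a = (6)/9 = 2/3.
Numerically: ≈ 0.66667.
(Since a = 9 > μ = 6.00000, the bound 2/3 is < 1 and informative.)

P[X ≥ 9] ≤ 2/3 ≈ 0.66667.


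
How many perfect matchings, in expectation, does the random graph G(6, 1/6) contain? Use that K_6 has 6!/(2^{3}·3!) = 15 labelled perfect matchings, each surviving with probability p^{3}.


K_6 has 6!/(2^{3}·3!) = 15 labelled perfect matchings.
For each such perfect matching H, let X_H = 1 if all 3 edges of H are present in G. Then P[X_H = 1] = p^{3} = (1/6)^{3} = 1/216.
By linearity: E[X] = Σ_H E[X_H] = 15 · p^{3} = 15 · 1/216 = 5/72.
Numerically: E[X] ≈ 0.0694444.

E[X] = 15 · (1/6)^{3} = 5/72 ≈ 0.0694444.


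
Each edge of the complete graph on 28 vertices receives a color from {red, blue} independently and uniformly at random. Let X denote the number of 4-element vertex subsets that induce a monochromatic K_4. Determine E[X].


Let X = Σ_S X_S over the C(28, 4) = 20475 subsets S of size 4, where X_S = 1 if the K_4 on S is monochromatic.
For a fixed S, the K_4 on S has C(4, 2) = 6 edges. P[all 6 edges red] = (1/2)^6, and likewise for blue, so P[monochromatic] = 2·(1/2)^6 = 2^{1 − 6} = 1/32.
Summing: E[X] = C(28, 4) · 2^{1 − 6} = 20475 · 1/32 = 20475/32.
Numerically: E[X] ≈ 639.844.

E[X] = C(28,4)·2^(1−C(4,2)) = 20475/32 ≈ 639.844.


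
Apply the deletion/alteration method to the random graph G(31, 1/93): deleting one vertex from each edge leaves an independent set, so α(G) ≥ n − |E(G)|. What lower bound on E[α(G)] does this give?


E[|E(G)|] = C(31, 2)·p = 465 · (1/93) = 5.
E[α(G)] ≥ n − E[|E(G)|] = 31 − 5 = 26.
Numerically: ≈ 26.000000.
(This is only a lower bound; the true E[α(G)] may be larger.)

E[α(G)] ≥ 26 ≈ 26.000000.


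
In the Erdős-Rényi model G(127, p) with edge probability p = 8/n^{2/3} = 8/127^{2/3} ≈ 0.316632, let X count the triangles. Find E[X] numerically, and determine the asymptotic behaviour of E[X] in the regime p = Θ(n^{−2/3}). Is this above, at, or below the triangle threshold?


Number of potential triangles: C(127, 3) = 333375.
Each occurs with probability p³ ≈ (0.316632)³ ≈ 3.17440635e-02.
By linearity: E[X] = C(127, 3)·p³ ≈ 333375 · 3.17440635e-02 ≈ 10582.677165.
Since α = 2/3 < 1, p = c/n^{2/3} ≫ 1/n is above the triangle threshold p ~ 1/n. Asymptotically E[X] ~ (c³/6)·n^{3(1−α)} = (8³/6)·n^{1} → ∞; triangles are abundant w.h.p.

E[X] ≈ 10582.677165; in regime p = Θ(1/n^{2/3}) E[X] diverges (above the triangle threshold p ~ 1/n).


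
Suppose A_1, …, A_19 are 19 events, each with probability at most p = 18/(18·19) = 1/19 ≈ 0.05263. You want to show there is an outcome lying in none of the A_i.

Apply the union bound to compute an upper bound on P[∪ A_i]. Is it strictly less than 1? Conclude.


Union bound: P[∪_{i=1}^{19} A_i] ≤ Σ_i P[A_i] ≤ 19·p = 19·(1/19) = 1.
Numerically: 1 ≈ 1.00000.
Is 1 < 1? NO.
Since the bound 1 is ≥ 1, the union bound is uninformative here; it does NOT by itself certify existence.

19·p = 1 ≈ 1.00000; existence NOT certified by the union bound.


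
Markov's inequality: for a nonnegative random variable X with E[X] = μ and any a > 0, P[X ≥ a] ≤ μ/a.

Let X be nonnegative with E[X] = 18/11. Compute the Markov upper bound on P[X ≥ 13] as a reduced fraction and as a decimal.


μ = E[X] = 18/11, a = 13.
Markov: P[X ≥ 13] ≤ μ/a = (18/11)/13 = 18/143.
Numerically: ≈ 0.126.
(Since a = 13 > μ = 1.636, the bound 18/143 is < 1 and informative.)

P[X ≥ 13] ≤ 18/143 ≈ 0.126.


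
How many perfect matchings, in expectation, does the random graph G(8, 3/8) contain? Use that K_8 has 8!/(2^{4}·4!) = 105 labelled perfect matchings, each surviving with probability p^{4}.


K_8 has 8!/(2^{4}·4!) = 105 labelled perfect matchings.
For each such perfect matching H, let X_H = 1 if all 4 edges of H are present in G. Then P[X_H = 1] = p^{4} = (3/8)^{4} = 81/4096.
By linearity: E[X] = Σ_H E[X_H] = 105 · p^{4} = 105 · 81/4096 = 8505/4096.
Numerically: E[X] ≈ 2.0764.

E[X] = 105 · (3/8)^{4} = 8505/4096 ≈ 2.0764.


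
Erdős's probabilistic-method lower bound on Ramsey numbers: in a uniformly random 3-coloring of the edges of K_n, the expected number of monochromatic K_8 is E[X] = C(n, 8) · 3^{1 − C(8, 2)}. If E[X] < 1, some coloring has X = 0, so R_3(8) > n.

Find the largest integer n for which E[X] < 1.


We need C(n, 8) · 3^{1 − 28} < 1, i.e. C(n, 8) < 3^{28 − 1} = 7625597484987.
Check values of n near the boundary:
  n = 154: C(154, 8) = 6521818990995; 6521818990995 < 7625597484987? YES
  n = 155: C(155, 8) = 6876747915675; 6876747915675 < 7625597484987? YES
  n = 156: C(156, 8) = 7248464019225; 7248464019225 < 7625597484987? YES
  n = 157: C(157, 8) = 7637643295425; 7637643295425 < 7625597484987? NO
  n = 158: C(158, 8) = 8044984271181; 8044984271181 < 7625597484987? NO
  n = 159: C(159, 8) = 8471208603429; 8471208603429 < 7625597484987? NO
The largest n with C(n, 8) < 7625597484987 is n = 156 (where E[X] = 805384891025/847288609443 ≈ 0.950544). Hence R_3(8) > 156, i.e. R_3(8) ≥ 157.

Largest n = 156; hence R_3(8) > 156.


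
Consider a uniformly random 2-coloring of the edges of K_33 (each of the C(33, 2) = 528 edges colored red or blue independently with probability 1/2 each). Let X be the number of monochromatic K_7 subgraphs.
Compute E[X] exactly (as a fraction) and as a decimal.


Let X = Σ_S X_S over the C(33, 7) = 4272048 subsets S of size 7, where X_S = 1 if the K_7 on S is monochromatic.
For a fixed S, the K_7 on S has C(7, 2) = 21 edges. P[all 21 edges red] = (1/2)^21, and likewise for blue, so P[monochromatic] = 2·(1/2)^21 = 2^{1 − 21} = 1/1048576.
Summing: E[X] = C(33, 7) · 2^{1 − 21} = 4272048 · 1/1048576 = 267003/65536.
Numerically: E[X] ≈ 4.074.

E[X] = C(33,7)·2^(1−C(7,2)) = 267003/65536 ≈ 4.074.


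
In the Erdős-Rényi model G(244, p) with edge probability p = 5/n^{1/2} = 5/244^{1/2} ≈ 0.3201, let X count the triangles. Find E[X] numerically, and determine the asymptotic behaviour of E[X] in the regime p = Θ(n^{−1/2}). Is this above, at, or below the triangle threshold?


Number of potential triangles: C(244, 3) = 2391444.
Each occurs with probability p³ ≈ (0.3201)³ ≈ 3.279633e-02.
By linearity: E[X] = C(244, 3)·p³ ≈ 2391444 · 3.279633e-02 ≈ 78430.5913.
Since α = 1/2 < 1, p = c/n^{1/2} ≫ 1/n is above the triangle threshold p ~ 1/n. Asymptotically E[X] ~ (c³/6)·n^{3(1−α)} = (5³/6)·n^{1.5} → ∞; triangles are abundant w.h.p.

E[X] ≈ 78430.5913; in regime p = Θ(1/n^{1/2}) E[X] diverges (above the triangle threshold p ~ 1/n).


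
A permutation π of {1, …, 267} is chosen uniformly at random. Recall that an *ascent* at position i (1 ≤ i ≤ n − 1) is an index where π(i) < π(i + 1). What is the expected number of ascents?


Write X = Σ X_I over i = 1, …, 266, with X_I the indicator of one ascent.
There are 266 indicators.
For each fixed i, the pair (π(i), π(i+1)) is a uniformly random ordered pair of distinct values from {1, …, 267}; by symmetry P[π(i) < π(i+1)] = 1/2.
By linearity: E[X] = 266 · (1/2) = (267 − 1) · (1/2) = 133 ≈ 133.0000.

E[X] = 133 = 133.0000.


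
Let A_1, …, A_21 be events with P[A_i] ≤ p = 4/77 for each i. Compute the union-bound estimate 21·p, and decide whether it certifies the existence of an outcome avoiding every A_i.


Union bound: P[∪_{i=1}^{21} A_i] ≤ Σ_i P[A_i] ≤ 21·p = 21·(4/77) = 12/11.
Numerically: 12/11 ≈ 1.090909.
Is 12/11 < 1? NO.
Since the bound 12/11 is ≥ 1, the union bound is uninformative here; it does NOT by itself certify existence.

21·p = 12/11 ≈ 1.090909; existence NOT certified by the union bound.


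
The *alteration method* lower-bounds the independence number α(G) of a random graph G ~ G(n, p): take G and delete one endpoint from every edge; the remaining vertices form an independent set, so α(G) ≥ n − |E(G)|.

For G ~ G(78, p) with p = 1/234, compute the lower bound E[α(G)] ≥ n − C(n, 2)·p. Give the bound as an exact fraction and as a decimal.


E[|E(G)|] = C(78, 2)·p = 3003 · (1/234) = 77/6.
E[α(G)] ≥ n − E[|E(G)|] = 78 − 77/6 = 391/6.
Numerically: ≈ 65.16667.
(This is only a lower bound; the true E[α(G)] may be larger.)

E[α(G)] ≥ 391/6 ≈ 65.16667.


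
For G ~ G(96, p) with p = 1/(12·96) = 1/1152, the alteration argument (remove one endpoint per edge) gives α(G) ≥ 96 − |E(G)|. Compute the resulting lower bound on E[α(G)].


E[|E(G)|] = C(96, 2)·p = 4560 · (1/1152) = 95/24.
E[α(G)] ≥ n − E[|E(G)|] = 96 − 95/24 = 2209/24.
Numerically: ≈ 92.042.
(This is only a lower bound; the true E[α(G)] may be larger.)

E[α(G)] ≥ 2209/24 ≈ 92.042.


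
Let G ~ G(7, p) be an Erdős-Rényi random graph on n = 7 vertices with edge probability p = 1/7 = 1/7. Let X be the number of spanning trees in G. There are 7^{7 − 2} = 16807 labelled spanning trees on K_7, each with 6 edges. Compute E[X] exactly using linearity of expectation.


K_7 has 7^{7 − 2} = 16807 labelled spanning trees.
For each such spanning tree H, let X_H = 1 if all 6 edges of H are present in G. Then P[X_H = 1] = p^{6} = (1/7)^{6} = 1/117649.
Summing the indicators: E[X] = Σ_H E[X_H] = 16807 · p^{6} = 16807 · 1/117649 = 1/7.
Numerically: E[X] ≈ 0.143.

E[X] = 16807 · (1/7)^{6} = 1/7 ≈ 0.143.


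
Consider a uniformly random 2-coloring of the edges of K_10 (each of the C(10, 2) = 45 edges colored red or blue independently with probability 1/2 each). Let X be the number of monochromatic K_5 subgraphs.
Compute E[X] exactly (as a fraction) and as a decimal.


Let X = Σ_S X_S over the C(10, 5) = 252 subsets S of size 5, where X_S = 1 if the K_5 on S is monochromatic.
For a fixed S, the K_5 on S has C(5, 2) = 10 edges. P[all 10 edges red] = (1/2)^10, and likewise for blue, so P[monochromatic] = 2·(1/2)^10 = 2^{1 − 10} = 1/512.
Summing: E[X] = C(10, 5) · 2^{1 − 10} = 252 · 1/512 = 63/128.
Numerically: E[X] ≈ 0.4922.

E[X] = C(10,5)·2^(1−C(5,2)) = 63/128 ≈ 0.4922.


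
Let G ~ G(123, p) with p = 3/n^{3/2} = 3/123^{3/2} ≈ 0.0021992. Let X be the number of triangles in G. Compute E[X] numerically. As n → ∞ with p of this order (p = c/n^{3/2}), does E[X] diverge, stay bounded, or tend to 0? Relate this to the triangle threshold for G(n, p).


Number of potential triangles: C(123, 3) = 302621.
Each occurs with probability p³ ≈ (0.0021992)³ ≈ 1.0636305e-08.
By linearity: E[X] = C(123, 3)·p³ ≈ 302621 · 1.0636305e-08 ≈ 0.00322.
Since α = 3/2 > 1, p = c/n^{3/2} = o(1/n) is below the triangle threshold p ~ 1/n. Asymptotically E[X] ~ (c³/6)·n^{3(1−α)} = (3³/6)·n^{-1.5} → 0, so by Markov's inequality G has no triangles w.h.p.

E[X] ≈ 0.00322; in regime p = Θ(1/n^{3/2}) E[X] tends to 0 (below the triangle threshold p ~ 1/n).


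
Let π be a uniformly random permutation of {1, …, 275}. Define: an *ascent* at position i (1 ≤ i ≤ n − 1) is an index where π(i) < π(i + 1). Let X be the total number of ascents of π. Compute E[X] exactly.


Write X = Σ X_I over i = 1, …, 274, with X_I the indicator of one ascent.
There are 274 indicators.
For each fixed i, the pair (π(i), π(i+1)) is a uniformly random ordered pair of distinct values from {1, …, 275}; by symmetry P[π(i) < π(i+1)] = 1/2.
By linearity: E[X] = 274 · (1/2) = (275 − 1) · (1/2) = 137 ≈ 137.000000.

E[X] = 137 = 137.000000.


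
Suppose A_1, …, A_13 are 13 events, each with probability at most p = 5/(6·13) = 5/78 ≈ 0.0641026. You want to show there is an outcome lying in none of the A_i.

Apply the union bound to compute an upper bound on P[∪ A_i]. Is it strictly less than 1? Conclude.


Union bound: P[∪_{i=1}^{13} A_i] ≤ Σ_i P[A_i] ≤ 13·p = 13·(5/78) = 5/6.
Numerically: 5/6 ≈ 0.8333333.
Is 5/6 < 1? YES.
Since P[∪ A_i] ≤ 5/6 < 1, the complement has P[∩ A_i^c] ≥ 1 − 5/6 = 1/6 > 0, so some outcome avoids every A_i.

13·p = 5/6 ≈ 0.8333333; existence CERTIFIED by the union bound.


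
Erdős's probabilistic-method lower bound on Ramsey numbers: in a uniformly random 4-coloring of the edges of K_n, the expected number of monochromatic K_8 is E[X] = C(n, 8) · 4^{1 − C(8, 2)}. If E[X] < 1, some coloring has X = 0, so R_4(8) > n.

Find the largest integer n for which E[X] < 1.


We need C(n, 8) · 4^{1 − 28} < 1, i.e. C(n, 8) < 4^{28 − 1} = 18014398509481984.
Check values of n near the boundary:
  n = 405: C(405, 8) = 16745853821188050; 16745853821188050 < 18014398509481984? YES
  n = 406: C(406, 8) = 17082453897995850; 17082453897995850 < 18014398509481984? YES
  n = 407: C(407, 8) = 17424959239309050; 17424959239309050 < 18014398509481984? YES
  n = 408: C(408, 8) = 17773458424095231; 17773458424095231 < 18014398509481984? YES
  n = 409: C(409, 8) = 18128041135797879; 18128041135797879 < 18014398509481984? NO
  n = 410: C(410, 8) = 18488798173326195; 18488798173326195 < 18014398509481984? NO
The largest n with C(n, 8) < 18014398509481984 is n = 408 (where E[X] = 17773458424095231/18014398509481984 ≈ 0.9866). Hence R_4(8) > 408, i.e. R_4(8) ≥ 409.

Largest n = 408; hence R_4(8) > 408.


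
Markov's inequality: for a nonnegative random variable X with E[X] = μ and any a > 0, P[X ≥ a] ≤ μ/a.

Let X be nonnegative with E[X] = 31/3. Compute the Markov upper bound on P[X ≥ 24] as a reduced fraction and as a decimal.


μ = E[X] = 31/3, a = 24.
Markov: P[X ≥ 24] ≤ μ/a = (31/3)/24 = 31/72.
Numerically: ≈ 0.43056.
(Since a = 24 > μ = 10.33333, the bound 31/72 is < 1 and informative.)

P[X ≥ 24] ≤ 31/72 ≈ 0.43056.


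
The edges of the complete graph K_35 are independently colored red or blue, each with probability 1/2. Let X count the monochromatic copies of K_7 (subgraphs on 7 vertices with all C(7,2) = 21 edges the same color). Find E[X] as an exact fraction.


Let X = Σ_S X_S over the C(35, 7) = 6724520 subsets S of size 7, where X_S = 1 if the K_7 on S is monochromatic.
For a fixed S, the K_7 on S has C(7, 2) = 21 edges. P[all 21 edges red] = (1/2)^21, and likewise for blue, so P[monochromatic] = 2·(1/2)^21 = 2^{1 − 21} = 1/1048576.
Summing: E[X] = C(35, 7) · 2^{1 − 21} = 6724520 · 1/1048576 = 840565/131072.
Numerically: E[X] ≈ 6.4130.

E[X] = C(35,7)·2^(1−C(7,2)) = 840565/131072 ≈ 6.4130.


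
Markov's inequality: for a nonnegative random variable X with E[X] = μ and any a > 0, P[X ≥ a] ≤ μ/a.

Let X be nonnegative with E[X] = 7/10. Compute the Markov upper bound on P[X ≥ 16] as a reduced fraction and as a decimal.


μ = E[X] = 7/10, a = 16.
Markov: P[X ≥ 16] ≤ μ/a = (7/10)/16 = 7/160.
Numerically: ≈ 0.0437.
(Since a = 16 > μ = 0.7000, the bound 7/160 is < 1 and informative.)

P[X ≥ 16] ≤ 7/160 ≈ 0.0437.


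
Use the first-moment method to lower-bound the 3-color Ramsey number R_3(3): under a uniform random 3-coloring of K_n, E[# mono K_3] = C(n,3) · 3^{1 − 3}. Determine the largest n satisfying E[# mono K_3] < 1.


We need C(n, 3) · 3^{1 − 3} < 1, i.e. C(n, 3) < 3^{3 − 1} = 9.
Check values of n near the boundary:
  n = 3: C(3, 3) = 1; 1 < 9? YES
  n = 4: C(4, 3) = 4; 4 < 9? YES
  n = 5: C(5, 3) = 10; 10 < 9? NO
  n = 6: C(6, 3) = 20; 20 < 9? NO
  n = 7: C(7, 3) = 35; 35 < 9? NO
The largest n with C(n, 3) < 9 is n = 4 (where E[X] = 4/9 ≈ 0.4444). Hence R_3(3) > 4, i.e. R_3(3) ≥ 5.

Largest n = 4; hence R_3(3) > 4.


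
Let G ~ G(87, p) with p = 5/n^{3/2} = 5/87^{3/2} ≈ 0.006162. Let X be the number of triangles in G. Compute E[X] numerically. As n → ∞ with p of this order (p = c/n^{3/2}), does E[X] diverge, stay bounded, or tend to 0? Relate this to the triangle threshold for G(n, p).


Number of potential triangles: C(87, 3) = 105995.
Each occurs with probability p³ ≈ (0.006162)³ ≈ 2.339232e-07.
By linearity: E[X] = C(87, 3)·p³ ≈ 105995 · 2.339232e-07 ≈ 0.0248.
Since α = 3/2 > 1, p = c/n^{3/2} = o(1/n) is below the triangle threshold p ~ 1/n. Asymptotically E[X] ~ (c³/6)·n^{3(1−α)} = (5³/6)·n^{-1.5} → 0, so by Markov's inequality G has no triangles w.h.p.

E[X] ≈ 0.0248; in regime p = Θ(1/n^{3/2}) E[X] tends to 0 (below the triangle threshold p ~ 1/n).


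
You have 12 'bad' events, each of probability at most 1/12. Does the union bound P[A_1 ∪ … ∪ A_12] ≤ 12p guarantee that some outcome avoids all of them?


Union bound: P[∪_{i=1}^{12} A_i] ≤ Σ_i P[A_i] ≤ 12·p = 12·(1/12) = 1.
Numerically: 1 ≈ 1.0000.
Is 1 < 1? NO.
Since the bound 1 is ≥ 1, the union bound is uninformative here; it does NOT by itself certify existence.

12·p = 1 ≈ 1.0000; existence NOT certified by the union bound.


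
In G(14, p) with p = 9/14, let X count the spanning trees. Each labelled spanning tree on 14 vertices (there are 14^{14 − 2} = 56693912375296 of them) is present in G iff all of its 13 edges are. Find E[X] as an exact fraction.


K_14 has 14^{14 − 2} = 56693912375296 labelled spanning trees.
For each such spanning tree H, let X_H = 1 if all 13 edges of H are present in G. Then P[X_H = 1] = p^{13} = (9/14)^{13} = 2541865828329/793714773254144.
By linearity: E[X] = Σ_H E[X_H] = 56693912375296 · p^{13} = 56693912375296 · 2541865828329/793714773254144 = 2541865828329/14.
Numerically: E[X] ≈ 1.81562e+11.

E[X] = 56693912375296 · (9/14)^{13} = 2541865828329/14 ≈ 1.81562e+11.


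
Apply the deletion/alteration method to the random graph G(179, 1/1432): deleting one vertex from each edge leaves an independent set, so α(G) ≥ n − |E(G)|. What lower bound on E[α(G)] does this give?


E[|E(G)|] = C(179, 2)·p = 15931 · (1/1432) = 89/8.
E[α(G)] ≥ n − E[|E(G)|] = 179 − 89/8 = 1343/8.
Numerically: ≈ 167.87500.
(This is only a lower bound; the true E[α(G)] may be larger.)

E[α(G)] ≥ 1343/8 ≈ 167.87500.


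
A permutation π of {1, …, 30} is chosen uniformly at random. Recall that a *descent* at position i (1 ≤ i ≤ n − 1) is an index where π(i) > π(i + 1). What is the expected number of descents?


Write X = Σ X_I over i = 1, …, 29, with X_I the indicator of one descent.
There are 29 indicators.
For each fixed i, the pair (π(i), π(i+1)) is a uniformly random ordered pair of distinct values from {1, …, 30}; by symmetry P[π(i) > π(i+1)] = 1/2.
By linearity: E[X] = 29 · (1/2) = (30 − 1) · (1/2) = 29/2 ≈ 14.500.

E[X] = 29/2 = 14.500.


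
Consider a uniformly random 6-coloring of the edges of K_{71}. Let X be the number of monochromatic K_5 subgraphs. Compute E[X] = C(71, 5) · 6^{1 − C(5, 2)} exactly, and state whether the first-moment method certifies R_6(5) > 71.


E[X] = C(71, 5) · 6^{1 − 10} = 13019909 · 6^{−9} = 13019909/10077696.
As a reduced fraction: E[X] = 13019909/10077696 ≈ 1.291953.
Is E[X] < 1? NO.
Since E[X] ≥ 1, the first-moment bound is inconclusive at n = 71; it does NOT by itself certify R_6(5) > 71.

E[X] = 13019909/10077696 ≈ 1.291953; E[X] ≥ 1; first-moment method inconclusive here.


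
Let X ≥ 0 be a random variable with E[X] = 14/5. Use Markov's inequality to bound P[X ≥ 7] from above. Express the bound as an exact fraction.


μ = E[X] = 14/5, a = 7.
Markov: P[X ≥ 7] ≤ μ/a = (14/5)/7 = 2/5.
Numerically: ≈ 0.400.
(Since a = 7 > μ = 2.800, the bound 2/5 is < 1 and informative.)

P[X ≥ 7] ≤ 2/5 ≈ 0.400.


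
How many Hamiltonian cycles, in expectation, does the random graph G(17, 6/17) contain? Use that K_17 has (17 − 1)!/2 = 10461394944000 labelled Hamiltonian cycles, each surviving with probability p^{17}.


K_17 has (17 − 1)!/2 = 10461394944000 labelled Hamiltonian cycles.
For each such Hamiltonian cycle H, let X_H = 1 if all 17 edges of H are present in G. Then P[X_H = 1] = p^{17} = (6/17)^{17} = 16926659444736/827240261886336764177.
Summing the indicators: E[X] = Σ_H E[X_H] = 10461394944000 · p^{17} = 10461394944000 · 16926659444736/827240261886336764177 = 177076469533971037814784000/827240261886336764177.
Numerically: E[X] ≈ 2.14e+05.

E[X] = 10461394944000 · (6/17)^{17} = 177076469533971037814784000/827240261886336764177 ≈ 2.14e+05.


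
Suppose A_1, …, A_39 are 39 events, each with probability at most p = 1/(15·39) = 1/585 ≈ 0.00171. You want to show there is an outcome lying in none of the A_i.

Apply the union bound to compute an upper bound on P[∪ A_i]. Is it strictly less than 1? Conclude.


Union bound: P[∪_{i=1}^{39} A_i] ≤ Σ_i P[A_i] ≤ 39·p = 39·(1/585) = 1/15.
Numerically: 1/15 ≈ 0.06667.
Is 1/15 < 1? YES.
Since P[∪ A_i] ≤ 1/15 < 1, the complement has P[∩ A_i^c] ≥ 1 − 1/15 = 14/15 > 0, so some outcome avoids every A_i.

39·p = 1/15 ≈ 0.06667; existence CERTIFIED by the union bound.


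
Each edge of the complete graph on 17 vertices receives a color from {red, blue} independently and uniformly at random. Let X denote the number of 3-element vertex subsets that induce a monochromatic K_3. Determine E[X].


Let X = Σ_S X_S over the C(17, 3) = 680 subsets S of size 3, where X_S = 1 if the K_3 on S is monochromatic.
For a fixed S, the K_3 on S has C(3, 2) = 3 edges. P[all 3 edges red] = (1/2)^3, and likewise for blue, so P[monochromatic] = 2·(1/2)^3 = 2^{1 − 3} = 1/4.
By linearity of expectation: E[X] = C(17, 3) · 2^{1 − 3} = 680 · 1/4 = 170.
Numerically: E[X] ≈ 170.00000.

E[X] = C(17,3)·2^(1−C(3,2)) = 170 ≈ 170.00000.


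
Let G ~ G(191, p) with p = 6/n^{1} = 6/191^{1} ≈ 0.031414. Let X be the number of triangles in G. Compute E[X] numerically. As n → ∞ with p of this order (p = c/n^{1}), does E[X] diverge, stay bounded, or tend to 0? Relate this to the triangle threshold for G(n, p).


Number of potential triangles: C(191, 3) = 1143135.
Each occurs with probability p³ ≈ (0.031414)³ ≈ 3.0999426e-05.
By linearity: E[X] = C(191, 3)·p³ ≈ 1143135 · 3.0999426e-05 ≈ 35.43653.
Here α = 1, so p = 6/n is exactly at the triangle threshold p ~ 1/n. Asymptotically E[X] → c³/6 = 6³/6 = 36 ≈ 36.00000, a bounded constant. In this regime the triangle count is asymptotically Poisson(c³/6).

E[X] ≈ 35.43653; in regime p = Θ(1/n^{1}) E[X] stays bounded (at the triangle threshold p ~ 1/n).


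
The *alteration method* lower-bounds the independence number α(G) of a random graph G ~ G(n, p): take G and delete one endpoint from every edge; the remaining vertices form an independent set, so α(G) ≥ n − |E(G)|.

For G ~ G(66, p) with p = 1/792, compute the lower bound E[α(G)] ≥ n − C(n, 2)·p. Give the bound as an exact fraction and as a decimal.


E[|E(G)|] = C(66, 2)·p = 2145 · (1/792) = 65/24.
E[α(G)] ≥ n − E[|E(G)|] = 66 − 65/24 = 1519/24.
Numerically: ≈ 63.29167.
(This is only a lower bound; the true E[α(G)] may be larger.)

E[α(G)] ≥ 1519/24 ≈ 63.29167.


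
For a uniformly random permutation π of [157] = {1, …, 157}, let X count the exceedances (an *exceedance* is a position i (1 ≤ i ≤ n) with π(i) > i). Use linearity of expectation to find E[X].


Write X = Σ_{i=1}^{157} X_i, where X_i = 1_{π(i) > i}.
For each fixed i, π(i) is uniform over {1, …, 157} (marginal of a uniform permutation), so P[π(i) > i] = (n − i)/n. Summing: Σ_{i=1}^{157} (n − i)/n = (0 + 1 + … + 156)/157 = 157(157 − 1)/(2·157) = (157 − 1)/2.
Hence E[X] = Σ_{i=1}^{157} (157 − i)/157 = 78 ≈ 78.000000.

E[X] = 78 = 78.000000.


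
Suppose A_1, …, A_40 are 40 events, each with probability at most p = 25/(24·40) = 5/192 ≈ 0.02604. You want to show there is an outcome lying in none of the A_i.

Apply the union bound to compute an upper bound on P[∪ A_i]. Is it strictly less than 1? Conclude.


Union bound: P[∪_{i=1}^{40} A_i] ≤ Σ_i P[A_i] ≤ 40·p = 40·(5/192) = 25/24.
Numerically: 25/24 ≈ 1.04167.
Is 25/24 < 1? NO.
Since the bound 25/24 is ≥ 1, the union bound is uninformative here; it does NOT by itself certify existence.

40·p = 25/24 ≈ 1.04167; existence NOT certified by the union bound.


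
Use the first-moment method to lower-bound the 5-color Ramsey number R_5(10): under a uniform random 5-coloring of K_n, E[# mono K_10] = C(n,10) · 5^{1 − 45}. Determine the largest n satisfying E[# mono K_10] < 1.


We need C(n, 10) · 5^{1 − 45} < 1, i.e. C(n, 10) < 5^{45 − 1} = 5684341886080801486968994140625.
Check values of n near the boundary:
  n = 5387: C(5387, 10) = 5624406917627224603154306376491; 5624406917627224603154306376491 < 5684341886080801486968994140625? YES
  n = 5388: C(5388, 10) = 5634865093375880654852250419586; 5634865093375880654852250419586 < 5684341886080801486968994140625? YES
  n = 5389: C(5389, 10) = 5645340767466558997768874792926; 5645340767466558997768874792926 < 5684341886080801486968994140625? YES
  n = 5390: C(5390, 10) = 5655833965919099070255434039753; 5655833965919099070255434039753 < 5684341886080801486968994140625? YES
  n = 5391: C(5391, 10) = 5666344714787188828795213697883; 5666344714787188828795213697883 < 5684341886080801486968994140625? YES
  n = 5392: C(5392, 10) = 5676873040158402483252283957448; 5676873040158402483252283957448 < 5684341886080801486968994140625? YES
  n = 5393: C(5393, 10) = 5687418968154238267170642278008; 5687418968154238267170642278008 < 5684341886080801486968994140625? NO
The largest n with C(n, 10) < 5684341886080801486968994140625 is n = 5392 (where E[X] = 5676873040158402483252283957448/5684341886080801486968994140625 ≈ 0.999). Hence R_5(10) > 5392, i.e. R_5(10) ≥ 5393.

Largest n = 5392; hence R_5(10) > 5392.


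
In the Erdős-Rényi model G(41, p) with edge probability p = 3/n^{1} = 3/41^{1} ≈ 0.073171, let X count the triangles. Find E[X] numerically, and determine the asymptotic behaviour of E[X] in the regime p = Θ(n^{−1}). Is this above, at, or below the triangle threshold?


Number of potential triangles: C(41, 3) = 10660.
Each occurs with probability p³ ≈ (0.073171)³ ≈ 3.9175288e-04.
By linearity: E[X] = C(41, 3)·p³ ≈ 10660 · 3.9175288e-04 ≈ 4.17609.
Here α = 1, so p = 3/n is exactly at the triangle threshold p ~ 1/n. Asymptotically E[X] → c³/6 = 3³/6 = 9/2 ≈ 4.50000, a bounded constant. In this regime the triangle count is asymptotically Poisson(c³/6).

E[X] ≈ 4.17609; in regime p = Θ(1/n^{1}) E[X] stays bounded (at the triangle threshold p ~ 1/n).


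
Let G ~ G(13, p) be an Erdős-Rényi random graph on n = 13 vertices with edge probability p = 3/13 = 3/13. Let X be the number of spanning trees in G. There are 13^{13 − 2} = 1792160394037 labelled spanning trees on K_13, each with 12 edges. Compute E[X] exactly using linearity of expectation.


K_13 has 13^{13 − 2} = 1792160394037 labelled spanning trees.
For each such spanning tree H, let X_H = 1 if all 12 edges of H are present in G. Then P[X_H = 1] = p^{12} = (3/13)^{12} = 531441/23298085122481.
Summing the indicators: E[X] = Σ_H E[X_H] = 1792160394037 · p^{12} = 1792160394037 · 531441/23298085122481 = 531441/13.
Numerically: E[X] ≈ 40880.

E[X] = 1792160394037 · (3/13)^{12} = 531441/13 ≈ 40880.


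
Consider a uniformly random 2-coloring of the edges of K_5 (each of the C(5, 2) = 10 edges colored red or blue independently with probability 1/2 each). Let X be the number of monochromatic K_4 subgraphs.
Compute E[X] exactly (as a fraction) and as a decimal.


Let X = Σ_S X_S over the C(5, 4) = 5 subsets S of size 4, where X_S = 1 if the K_4 on S is monochromatic.
For a fixed S, the K_4 on S has C(4, 2) = 6 edges. P[all 6 edges red] = (1/2)^6, and likewise for blue, so P[monochromatic] = 2·(1/2)^6 = 2^{1 − 6} = 1/32.
By linearity of expectation: E[X] = C(5, 4) · 2^{1 − 6} = 5 · 1/32 = 5/32.
Numerically: E[X] ≈ 0.156.

E[X] = C(5,4)·2^(1−C(4,2)) = 5/32 ≈ 0.156.


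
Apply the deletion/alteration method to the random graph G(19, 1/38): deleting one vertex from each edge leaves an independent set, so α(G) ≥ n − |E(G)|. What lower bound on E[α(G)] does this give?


E[|E(G)|] = C(19, 2)·p = 171 · (1/38) = 9/2.
E[α(G)] ≥ n − E[|E(G)|] = 19 − 9/2 = 29/2.
Numerically: ≈ 14.5000.
(This is only a lower bound; the true E[α(G)] may be larger.)

E[α(G)] ≥ 29/2 ≈ 14.5000.


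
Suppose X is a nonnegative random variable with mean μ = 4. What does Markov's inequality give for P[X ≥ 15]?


μ = E[X] = 4, a = 15.
Markov: P[X ≥ 15] ≤ μ/a = (4)/15 = 4/15.
Numerically: ≈ 0.267.
(Since a = 15 > μ = 4.000, the bound 4/15 is < 1 and informative.)

P[X ≥ 15] ≤ 4/15 ≈ 0.267.


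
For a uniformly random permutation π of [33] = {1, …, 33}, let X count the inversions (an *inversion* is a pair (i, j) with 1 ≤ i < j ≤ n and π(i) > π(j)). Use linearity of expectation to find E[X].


Write X = Σ X_I over the C(33, 2) = 528 pairs i < j, with X_I the indicator of one inversion.
There are 528 indicators.
For each fixed pair i < j, the values π(i) and π(j) are two distinct elements of {1, …, 33} in uniformly random order; by symmetry P[π(i) > π(j)] = 1/2.
By linearity: E[X] = 528 · (1/2) = C(33, 2) · (1/2) = 528/2 = 264 ≈ 264.0000.

E[X] = 264 = 264.0000.


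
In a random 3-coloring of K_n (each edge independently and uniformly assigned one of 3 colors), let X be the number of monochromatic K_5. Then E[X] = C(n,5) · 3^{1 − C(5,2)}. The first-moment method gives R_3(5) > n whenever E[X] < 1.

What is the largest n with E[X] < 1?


We need C(n, 5) · 3^{1 − 10} < 1, i.e. C(n, 5) < 3^{10 − 1} = 19683.
Check values of n near the boundary:
  n = 18: C(18, 5) = 8568; 8568 < 19683? YES
  n = 19: C(19, 5) = 11628; 11628 < 19683? YES
  n = 20: C(20, 5) = 15504; 15504 < 19683? YES
  n = 21: C(21, 5) = 20349; 20349 < 19683? NO
  n = 22: C(22, 5) = 26334; 26334 < 19683? NO
The largest n with C(n, 5) < 19683 is n = 20 (where E[X] = 5168/6561 ≈ 0.788). Hence R_3(5) > 20, i.e. R_3(5) ≥ 21.

Largest n = 20; hence R_3(5) > 20.


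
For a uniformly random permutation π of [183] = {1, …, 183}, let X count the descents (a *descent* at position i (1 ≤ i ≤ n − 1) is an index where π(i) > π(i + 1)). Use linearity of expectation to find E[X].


Write X = Σ X_I over i = 1, …, 182, with X_I the indicator of one descent.
There are 182 indicators.
For each fixed i, the pair (π(i), π(i+1)) is a uniformly random ordered pair of distinct values from {1, …, 183}; by symmetry P[π(i) > π(i+1)] = 1/2.
By linearity: E[X] = 182 · (1/2) = (183 − 1) · (1/2) = 91 ≈ 91.00000.

E[X] = 91 = 91.00000.


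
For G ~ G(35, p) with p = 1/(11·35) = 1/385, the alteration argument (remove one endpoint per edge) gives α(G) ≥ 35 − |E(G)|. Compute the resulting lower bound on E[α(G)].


E[|E(G)|] = C(35, 2)·p = 595 · (1/385) = 17/11.
E[α(G)] ≥ n − E[|E(G)|] = 35 − 17/11 = 368/11.
Numerically: ≈ 33.455.
(This is only a lower bound; the true E[α(G)] may be larger.)

E[α(G)] ≥ 368/11 ≈ 33.455.
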